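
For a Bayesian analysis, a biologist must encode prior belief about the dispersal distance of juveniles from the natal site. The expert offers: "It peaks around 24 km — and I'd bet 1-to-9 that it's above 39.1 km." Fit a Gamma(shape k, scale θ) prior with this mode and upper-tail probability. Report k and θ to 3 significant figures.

k ≈ 8.91, θ ≈ 3.04

Gamma(k,θ) with k>1 has mode (k−1)θ, so θ = 24/(k−1).
Need P(X < 39.1) = 0.9 with θ tied to k this way. Start at k = 2, θ = 24: P(X<39.1) ≈ 0.484.
Too low — raise k to concentrate. Iterating converges to k ≈ 8.91.
Then θ = 24/(8.91−1) ≈ 3.04.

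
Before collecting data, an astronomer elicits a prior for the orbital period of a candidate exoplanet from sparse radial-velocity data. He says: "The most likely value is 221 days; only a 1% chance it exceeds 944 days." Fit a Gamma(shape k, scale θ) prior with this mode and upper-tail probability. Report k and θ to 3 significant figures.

Gamma(k,θ) with k>1 has mode (k−1)θ, so θ = 221/(k−1).
Need P(X < 944) = 0.99 with θ tied to k this way. Start at k = 2, θ = 221: P(X<944) ≈ 0.926.
Too low — raise k to concentrate. Iterating converges to k ≈ 2.95.
Then θ = 221/(2.95−1) ≈ 114.

k ≈ 2.95, θ ≈ 114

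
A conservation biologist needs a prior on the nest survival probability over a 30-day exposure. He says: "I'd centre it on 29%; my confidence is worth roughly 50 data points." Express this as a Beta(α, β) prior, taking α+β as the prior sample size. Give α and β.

Under the effective-sample-size interpretation, Beta(α, β) has prior mean α/(α+β) and prior sample size α+β.
So α+β = 50 and α/(α+β) = 0.29, giving α = 0.29·50 = 14.5 and β = 50 − 14.5 = 35.5.

α = 14.5, β = 35.5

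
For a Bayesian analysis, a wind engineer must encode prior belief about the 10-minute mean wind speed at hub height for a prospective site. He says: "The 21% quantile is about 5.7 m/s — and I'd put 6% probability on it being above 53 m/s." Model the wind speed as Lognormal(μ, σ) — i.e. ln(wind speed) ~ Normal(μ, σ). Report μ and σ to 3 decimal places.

μ ≈ 2.502, σ ≈ 0.944

If T ~ Lognormal(μ,σ) then ln T ~ Normal(μ,σ), so the p-quantile of ln T is μ + z_p·σ.
ln(5.7) = 1.74 and ln(53) = 3.97; z_{0.21} = -0.8064, z_{0.94} = 1.555.
σ = (3.97 − 1.74)/(1.555 − (-0.8064)) = 0.944.
μ = 1.74 − (-0.8064)·0.944 = 2.502.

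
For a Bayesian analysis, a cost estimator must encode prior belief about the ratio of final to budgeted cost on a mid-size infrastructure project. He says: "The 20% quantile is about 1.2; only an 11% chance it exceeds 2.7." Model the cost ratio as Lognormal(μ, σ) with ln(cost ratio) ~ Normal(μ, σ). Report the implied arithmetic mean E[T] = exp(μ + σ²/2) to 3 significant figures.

If T ~ Lognormal(μ,σ) then ln T ~ Normal(μ,σ), so the p-quantile of ln T is μ + z_p·σ.
ln(1.2) = 0.1823 and ln(2.7) = 0.9933; z_{0.2} = -0.8416, z_{0.89} = 1.227.
σ = (0.9933 − 0.1823)/(1.227 − (-0.8416)) = 0.392.
μ = 0.1823 − (-0.8416)·0.392 = 0.512.
E[T] = exp(μ + σ²/2) = exp(0.512 + 0.0769) = 1.8.

E[T] ≈ 1.8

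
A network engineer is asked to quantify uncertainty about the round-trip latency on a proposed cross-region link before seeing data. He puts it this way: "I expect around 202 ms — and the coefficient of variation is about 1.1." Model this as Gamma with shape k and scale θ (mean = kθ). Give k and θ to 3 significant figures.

k ≈ 0.826, θ ≈ 244

For Gamma(k, scale θ): mean = kθ, variance = kθ², so CV = 1/√k.
CV = 1.1, hence k = 1/CV² = 0.826.
Then θ = mean/k = 202/0.826 = 244.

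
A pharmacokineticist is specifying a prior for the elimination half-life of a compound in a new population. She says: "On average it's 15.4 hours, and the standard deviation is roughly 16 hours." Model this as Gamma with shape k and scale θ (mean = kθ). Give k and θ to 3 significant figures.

k ≈ 0.926, θ ≈ 16.6

For Gamma(k, scale θ): mean = kθ, variance = kθ², so CV = 1/√k.
CV = SD/mean = 16/15.4 = 1.039, hence k = 1/CV² = 0.926.
Then θ = mean/k = 15.4/0.926 = 16.6.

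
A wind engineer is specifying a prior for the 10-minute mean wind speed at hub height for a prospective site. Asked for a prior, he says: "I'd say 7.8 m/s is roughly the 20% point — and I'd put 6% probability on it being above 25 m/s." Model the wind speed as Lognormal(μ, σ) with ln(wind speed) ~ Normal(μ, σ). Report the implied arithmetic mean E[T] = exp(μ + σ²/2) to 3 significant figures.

E[T] ≈ 13.2 m/s

If T ~ Lognormal(μ,σ) then ln T ~ Normal(μ,σ), so the p-quantile of ln T is μ + z_p·σ.
ln(7.8) = 2.054 and ln(25) = 3.219; z_{0.2} = -0.8416, z_{0.94} = 1.555.
σ = (3.219 − 2.054)/(1.555 − (-0.8416)) = 0.486.
μ = 2.054 − (-0.8416)·0.486 = 2.463.
E[T] = exp(μ + σ²/2) = exp(2.463 + 0.1181) = 13.2 m/s.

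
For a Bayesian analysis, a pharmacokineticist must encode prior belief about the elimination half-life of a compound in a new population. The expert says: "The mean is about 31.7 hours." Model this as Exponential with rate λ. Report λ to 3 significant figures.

λ ≈ 0.0315

Exponential mean = 1/λ, so λ = 1/31.7 = 0.0315.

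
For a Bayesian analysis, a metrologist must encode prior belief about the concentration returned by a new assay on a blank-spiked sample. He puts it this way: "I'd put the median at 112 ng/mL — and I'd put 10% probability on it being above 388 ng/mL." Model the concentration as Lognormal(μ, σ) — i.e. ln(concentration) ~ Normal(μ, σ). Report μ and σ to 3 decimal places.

If T ~ Lognormal(μ,σ) then ln T ~ Normal(μ,σ), so the p-quantile of ln T is μ + z_p·σ.
ln(112) = 4.718 and ln(388) = 5.961; z_{0.5} = 0, z_{0.9} = 1.282.
σ = (5.961 − 4.718)/(1.282 − (0)) = 0.970.
μ = 4.718 − (0)·0.970 = 4.718.

μ ≈ 4.718, σ ≈ 0.970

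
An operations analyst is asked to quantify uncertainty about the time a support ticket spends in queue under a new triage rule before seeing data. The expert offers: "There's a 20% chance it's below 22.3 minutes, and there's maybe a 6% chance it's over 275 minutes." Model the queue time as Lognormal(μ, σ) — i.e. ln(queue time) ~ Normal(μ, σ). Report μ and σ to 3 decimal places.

If T ~ Lognormal(μ,σ) then ln T ~ Normal(μ,σ), so the p-quantile of ln T is μ + z_p·σ.
ln(22.3) = 3.105 and ln(275) = 5.617; z_{0.2} = -0.8416, z_{0.94} = 1.555.
σ = (5.617 − 3.105)/(1.555 − (-0.8416)) = 1.048.
μ = 3.105 − (-0.8416)·1.048 = 3.987.

μ ≈ 3.987, σ ≈ 1.048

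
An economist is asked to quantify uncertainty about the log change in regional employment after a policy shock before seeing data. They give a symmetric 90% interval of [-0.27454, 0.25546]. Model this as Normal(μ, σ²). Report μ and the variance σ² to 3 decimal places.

A symmetric 90% interval runs μ ± z·σ with z = 1.645.
Half-width = 0.265, so σ = 0.265/1.645 = 0.1611 and σ² = 0.026.
μ is the interval midpoint, -0.010.

μ = -0.010, σ² = 0.026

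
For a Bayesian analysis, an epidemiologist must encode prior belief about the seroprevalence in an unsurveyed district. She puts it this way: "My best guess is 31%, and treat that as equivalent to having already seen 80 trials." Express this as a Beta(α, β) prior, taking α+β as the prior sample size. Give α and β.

Under the effective-sample-size interpretation, Beta(α, β) has prior mean α/(α+β) and prior sample size α+β.
So α+β = 80 and α/(α+β) = 0.31, giving α = 0.31·80 = 24.8 and β = 80 − 24.8 = 55.2.

α = 24.8, β = 55.2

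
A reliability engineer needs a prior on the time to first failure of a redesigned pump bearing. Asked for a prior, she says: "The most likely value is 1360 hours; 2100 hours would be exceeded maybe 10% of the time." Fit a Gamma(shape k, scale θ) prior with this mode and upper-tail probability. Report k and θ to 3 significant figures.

k ≈ 10.9, θ ≈ 137

Gamma(k,θ) with k>1 has mode (k−1)θ, so θ = 1360/(k−1).
Need P(X < 2100) = 0.9 with θ tied to k this way. Start at k = 2, θ = 1360: P(X<2100) ≈ 0.457.
Too low — raise k to concentrate. Iterating converges to k ≈ 10.9.
Then θ = 1360/(10.9−1) ≈ 137.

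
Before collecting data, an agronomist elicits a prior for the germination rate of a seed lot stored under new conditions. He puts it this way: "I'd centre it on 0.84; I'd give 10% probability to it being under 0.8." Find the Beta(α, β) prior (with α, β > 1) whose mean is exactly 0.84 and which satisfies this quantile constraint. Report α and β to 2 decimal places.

With mean 0.84 fixed, write α = 0.84s, β = 0.16s where s = α+β.
Need P(θ < 0.8) = 0.1 under Beta(0.84s, 0.16s). Normal approximation: (q−m)/√(m(1−m)/s) ≈ z_{0.1} = -1.28, so s ≈ 0.84·0.16·(-1.28)²/(0.8−0.84)² = 138.0.
At s = 138.0: P(θ<0.8) ≈ 0.104. Adjusting to match 0.1 gives s ≈ 143.92.
So α = 0.84·143.92 ≈ 120.90, β = 0.16·143.92 ≈ 23.03.

α ≈ 120.90, β ≈ 23.03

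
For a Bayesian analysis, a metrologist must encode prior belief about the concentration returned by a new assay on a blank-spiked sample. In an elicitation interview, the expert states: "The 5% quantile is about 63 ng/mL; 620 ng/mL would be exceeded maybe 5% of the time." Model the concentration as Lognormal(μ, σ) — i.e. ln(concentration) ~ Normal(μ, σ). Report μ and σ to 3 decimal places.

μ ≈ 5.286, σ ≈ 0.695

If T ~ Lognormal(μ,σ) then ln T ~ Normal(μ,σ), so the p-quantile of ln T is μ + z_p·σ.
ln(63) = 4.143 and ln(620) = 6.43; z_{0.05} = -1.645, z_{0.95} = 1.645.
σ = (6.43 − 4.143)/(1.645 − (-1.645)) = 0.695.
μ = 4.143 − (-1.645)·0.695 = 5.286.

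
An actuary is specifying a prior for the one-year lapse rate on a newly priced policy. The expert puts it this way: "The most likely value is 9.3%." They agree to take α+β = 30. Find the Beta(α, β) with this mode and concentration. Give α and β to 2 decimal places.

α = 3.60, β = 26.40

For α,β > 1 the Beta mode is (α−1)/(α+β−2). With α+β = 30, the mode is (α−1)/28.
Set (α−1)/28 = 0.093 → α = 1 + 0.093·28 = 3.60.
β = 30 − α = 26.40.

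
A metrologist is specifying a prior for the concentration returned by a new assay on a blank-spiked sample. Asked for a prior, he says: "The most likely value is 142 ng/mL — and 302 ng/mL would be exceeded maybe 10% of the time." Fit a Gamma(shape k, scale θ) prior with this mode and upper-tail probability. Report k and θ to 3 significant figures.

Gamma(k,θ) with k>1 has mode (k−1)θ, so θ = 142/(k−1).
Need P(X < 302) = 0.9 with θ tied to k this way. Start at k = 2, θ = 142: P(X<302) ≈ 0.627.
Too low — raise k to concentrate. Iterating converges to k ≈ 4.37.
Then θ = 142/(4.37−1) ≈ 42.1.

k ≈ 4.37, θ ≈ 42.1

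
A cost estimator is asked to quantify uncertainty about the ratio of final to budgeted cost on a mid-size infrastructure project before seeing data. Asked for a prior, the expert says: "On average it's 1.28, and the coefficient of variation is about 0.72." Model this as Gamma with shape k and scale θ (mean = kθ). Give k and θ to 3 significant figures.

k ≈ 1.93, θ ≈ 0.664

For Gamma(k, scale θ): mean = kθ, variance = kθ², so CV = 1/√k.
CV = 0.72, hence k = 1/CV² = 1.93.
Then θ = mean/k = 1.28/1.93 = 0.664.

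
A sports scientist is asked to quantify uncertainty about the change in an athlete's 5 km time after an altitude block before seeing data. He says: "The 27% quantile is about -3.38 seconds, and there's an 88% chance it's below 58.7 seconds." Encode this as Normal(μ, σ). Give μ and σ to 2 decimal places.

For Normal(μ,σ), the p-quantile is μ + z_p·σ. Here z_{0.27} = -0.6128, z_{0.88} = 1.175.
So -3.38 = μ − 0.6128σ and 58.7 = μ + 1.175σ.
Subtracting: σ = (58.7 − -3.38)/(1.175 − (-0.6128)) = 34.72.
Then μ = -3.38 − (-0.6128)·34.72 = 17.90.

μ = 17.90, σ = 34.72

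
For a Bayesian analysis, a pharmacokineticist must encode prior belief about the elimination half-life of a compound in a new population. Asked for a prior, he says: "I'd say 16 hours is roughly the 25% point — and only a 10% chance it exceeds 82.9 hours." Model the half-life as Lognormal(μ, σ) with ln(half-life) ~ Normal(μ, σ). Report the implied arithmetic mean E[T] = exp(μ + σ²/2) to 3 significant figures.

If T ~ Lognormal(μ,σ) then ln T ~ Normal(μ,σ), so the p-quantile of ln T is μ + z_p·σ.
ln(16) = 2.773 and ln(82.9) = 4.418; z_{0.25} = -0.6745, z_{0.9} = 1.282.
σ = (4.418 − 2.773)/(1.282 − (-0.6745)) = 0.841.
μ = 2.773 − (-0.6745)·0.841 = 3.340.
E[T] = exp(μ + σ²/2) = exp(3.340 + 0.3536) = 40.2 hours.

E[T] ≈ 40.2 hours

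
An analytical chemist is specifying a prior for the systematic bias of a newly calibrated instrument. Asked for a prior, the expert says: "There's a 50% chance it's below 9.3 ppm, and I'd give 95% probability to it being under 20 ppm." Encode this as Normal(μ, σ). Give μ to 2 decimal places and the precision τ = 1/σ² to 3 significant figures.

The p-quantile of Normal(μ,σ) is μ + z_p·σ, with z_{0.5} = 0 and z_{0.95} = 1.645.
Eliminate σ: μ = (z₂·x₁ − z₁·x₂)/(z₂ − z₁) = (1.645·9.3 − (0)·20)/1.645 = 9.30.
Then σ = (x₂ − x₁)/(z₂ − z₁) = (20 − 9.3)/1.645 = 6.51.
Precision τ = 1/σ² = 1/6.505² = 0.0236.

μ = 9.30, τ = 0.0236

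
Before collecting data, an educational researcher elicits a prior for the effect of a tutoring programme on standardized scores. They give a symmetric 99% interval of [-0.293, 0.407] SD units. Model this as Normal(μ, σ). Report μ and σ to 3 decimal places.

A symmetric 99% interval runs μ ± z·σ with z = 2.576.
Half-width = 0.35, so σ = 0.35/2.576 = 0.136.
μ is the interval midpoint, 0.057.

μ = 0.057, σ = 0.136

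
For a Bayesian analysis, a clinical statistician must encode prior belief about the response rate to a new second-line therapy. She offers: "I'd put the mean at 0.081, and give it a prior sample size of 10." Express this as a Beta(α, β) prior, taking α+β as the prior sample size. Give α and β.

Under the effective-sample-size interpretation, Beta(α, β) has prior mean α/(α+β) and prior sample size α+β.
So α+β = 10 and α/(α+β) = 0.081, giving α = 0.081·10 = 0.81 and β = 10 − 0.81 = 9.19.

α = 0.81, β = 9.19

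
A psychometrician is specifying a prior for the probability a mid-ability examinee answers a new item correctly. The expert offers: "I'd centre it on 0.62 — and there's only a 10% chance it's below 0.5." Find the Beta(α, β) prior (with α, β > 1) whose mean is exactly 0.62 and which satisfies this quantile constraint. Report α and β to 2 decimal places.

α ≈ 16.97, β ≈ 10.40

With mean 0.62 fixed, write α = 0.62s, β = 0.38s where s = α+β.
Need P(θ < 0.5) = 0.1 under Beta(0.62s, 0.38s). Normal approximation: (q−m)/√(m(1−m)/s) ≈ z_{0.1} = -1.28, so s ≈ 0.62·0.38·(-1.28)²/(0.5−0.62)² = 26.9.
At s = 26.9: P(θ<0.5) ≈ 0.102. Adjusting to match 0.1 gives s ≈ 27.37.
So α = 0.62·27.37 ≈ 16.97, β = 0.38·27.37 ≈ 10.40.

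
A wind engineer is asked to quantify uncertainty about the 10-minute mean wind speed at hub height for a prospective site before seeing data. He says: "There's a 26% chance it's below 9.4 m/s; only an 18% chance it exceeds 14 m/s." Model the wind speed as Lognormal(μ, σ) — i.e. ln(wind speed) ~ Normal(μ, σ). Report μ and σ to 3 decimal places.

If T ~ Lognormal(μ,σ) then ln T ~ Normal(μ,σ), so the p-quantile of ln T is μ + z_p·σ.
ln(9.4) = 2.241 and ln(14) = 2.639; z_{0.26} = -0.6433, z_{0.82} = 0.9154.
σ = (2.639 − 2.241)/(0.9154 − (-0.6433)) = 0.256.
μ = 2.241 − (-0.6433)·0.256 = 2.405.

μ ≈ 2.405, σ ≈ 0.256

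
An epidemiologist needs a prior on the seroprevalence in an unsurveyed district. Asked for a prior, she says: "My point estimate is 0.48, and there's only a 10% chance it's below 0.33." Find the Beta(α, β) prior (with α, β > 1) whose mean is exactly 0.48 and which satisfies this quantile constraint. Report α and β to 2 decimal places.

α ≈ 8.52, β ≈ 9.23

With mean 0.48 fixed, write α = 0.48s, β = 0.52s where s = α+β.
Need P(θ < 0.33) = 0.1 under Beta(0.48s, 0.52s). Normal approximation: (q−m)/√(m(1−m)/s) ≈ z_{0.1} = -1.28, so s ≈ 0.48·0.52·(-1.28)²/(0.33−0.48)² = 18.2.
At s = 18.2: P(θ<0.33) ≈ 0.097. Adjusting to match 0.1 gives s ≈ 17.75.
So α = 0.48·17.75 ≈ 8.52, β = 0.52·17.75 ≈ 9.23.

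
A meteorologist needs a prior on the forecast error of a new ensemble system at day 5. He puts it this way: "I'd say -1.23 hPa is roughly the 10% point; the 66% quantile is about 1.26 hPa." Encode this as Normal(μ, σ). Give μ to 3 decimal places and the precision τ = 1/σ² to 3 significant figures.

μ = 0.654, τ = 0.463

For Normal(μ,σ), the p-quantile is μ + z_p·σ. Here z_{0.1} = -1.282, z_{0.66} = 0.4125.
So -1.23 = μ − 1.282σ and 1.26 = μ + 0.4125σ.
Subtracting: σ = (1.26 − -1.23)/(0.4125 − (-1.282)) = 1.470.
Then μ = -1.23 − (-1.282)·1.470 = 0.654.
Precision τ = 1/σ² = 1/1.47² = 0.463.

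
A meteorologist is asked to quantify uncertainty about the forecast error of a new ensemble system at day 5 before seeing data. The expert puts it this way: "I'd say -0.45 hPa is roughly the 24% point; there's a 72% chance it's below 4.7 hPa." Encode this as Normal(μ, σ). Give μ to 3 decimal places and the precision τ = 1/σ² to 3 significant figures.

μ = 2.372, τ = 0.0627

The p-quantile of Normal(μ,σ) is μ + z_p·σ, with z_{0.24} = -0.7063 and z_{0.72} = 0.5828.
Eliminate σ: μ = (z₂·x₁ − z₁·x₂)/(z₂ − z₁) = (0.5828·-0.45 − (-0.7063)·4.7)/1.289 = 2.372.
Then σ = (x₂ − x₁)/(z₂ − z₁) = (4.7 − -0.45)/1.289 = 3.995.
Precision τ = 1/σ² = 1/3.995² = 0.0627.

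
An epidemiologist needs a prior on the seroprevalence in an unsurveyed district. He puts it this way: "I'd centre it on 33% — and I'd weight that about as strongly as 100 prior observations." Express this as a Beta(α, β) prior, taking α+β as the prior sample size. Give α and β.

Under the effective-sample-size interpretation, Beta(α, β) has prior mean α/(α+β) and prior sample size α+β.
So α+β = 100 and α/(α+β) = 0.33, giving α = 0.33·100 = 33 and β = 100 − 33 = 67.

α = 33, β = 67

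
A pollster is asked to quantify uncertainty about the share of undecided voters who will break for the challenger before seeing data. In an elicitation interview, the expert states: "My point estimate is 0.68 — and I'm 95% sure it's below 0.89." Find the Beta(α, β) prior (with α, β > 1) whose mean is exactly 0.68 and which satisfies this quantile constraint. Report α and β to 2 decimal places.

With mean 0.68 fixed, write α = 0.68s, β = 0.32s where s = α+β.
Need P(θ < 0.89) = 0.95 under Beta(0.68s, 0.32s). Normal approximation: (q−m)/√(m(1−m)/s) ≈ z_{0.95} = 1.64, so s ≈ 0.68·0.32·(1.64)²/(0.89−0.68)² = 13.3.
At s = 13.3: P(θ<0.89) ≈ 0.974. Adjusting to match 0.95 gives s ≈ 9.89.
So α = 0.68·9.89 ≈ 6.72, β = 0.32·9.89 ≈ 3.16.

α ≈ 6.72, β ≈ 3.16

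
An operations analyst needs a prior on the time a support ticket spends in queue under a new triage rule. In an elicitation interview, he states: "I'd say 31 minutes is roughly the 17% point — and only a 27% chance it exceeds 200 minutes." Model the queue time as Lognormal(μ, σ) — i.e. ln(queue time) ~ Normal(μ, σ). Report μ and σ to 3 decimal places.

μ ≈ 4.569, σ ≈ 1.190

If T ~ Lognormal(μ,σ) then ln T ~ Normal(μ,σ), so the p-quantile of ln T is μ + z_p·σ.
ln(31) = 3.434 and ln(200) = 5.298; z_{0.17} = -0.9542, z_{0.73} = 0.6128.
σ = (5.298 − 3.434)/(0.6128 − (-0.9542)) = 1.190.
μ = 3.434 − (-0.9542)·1.190 = 4.569.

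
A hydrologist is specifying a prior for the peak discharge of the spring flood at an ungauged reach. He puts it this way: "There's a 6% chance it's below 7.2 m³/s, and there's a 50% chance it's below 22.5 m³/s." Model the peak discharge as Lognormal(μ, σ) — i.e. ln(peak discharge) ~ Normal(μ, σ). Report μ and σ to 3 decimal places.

μ ≈ 3.114, σ ≈ 0.733

If T ~ Lognormal(μ,σ) then ln T ~ Normal(μ,σ), so the p-quantile of ln T is μ + z_p·σ.
ln(7.2) = 1.974 and ln(22.5) = 3.114; z_{0.06} = -1.555, z_{0.5} = 0.
σ = (3.114 − 1.974)/(0 − (-1.555)) = 0.733.
μ = 1.974 − (-1.555)·0.733 = 3.114.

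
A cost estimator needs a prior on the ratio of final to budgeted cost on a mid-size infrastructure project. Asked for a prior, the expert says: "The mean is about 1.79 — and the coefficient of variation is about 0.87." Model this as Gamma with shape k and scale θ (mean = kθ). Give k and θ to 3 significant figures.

For Gamma(k, scale θ): mean = kθ, variance = kθ², so CV = 1/√k.
CV = 0.87, hence k = 1/CV² = 1.32.
Then θ = mean/k = 1.79/1.32 = 1.35.

k ≈ 1.32, θ ≈ 1.35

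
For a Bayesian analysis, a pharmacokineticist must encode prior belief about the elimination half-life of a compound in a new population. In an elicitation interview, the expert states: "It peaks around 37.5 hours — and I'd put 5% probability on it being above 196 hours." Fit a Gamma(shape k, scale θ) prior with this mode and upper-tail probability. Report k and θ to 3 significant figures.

Gamma(k,θ) with k>1 has mode (k−1)θ, so θ = 37.5/(k−1).
Need P(X < 196) = 0.95 with θ tied to k this way. Start at k = 2, θ = 37.5: P(X<196) ≈ 0.967.
Too high — lower k to spread out. Iterating converges to k ≈ 1.87.
Then θ = 37.5/(1.87−1) ≈ 43.3.

k ≈ 1.87, θ ≈ 43.3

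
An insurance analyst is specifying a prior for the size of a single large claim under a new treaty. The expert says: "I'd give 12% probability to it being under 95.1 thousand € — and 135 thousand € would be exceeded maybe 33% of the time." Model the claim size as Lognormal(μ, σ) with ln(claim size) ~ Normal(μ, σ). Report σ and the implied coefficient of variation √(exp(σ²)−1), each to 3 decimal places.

σ ≈ 0.217, CV ≈ 0.220

If T ~ Lognormal(μ,σ) then ln T ~ Normal(μ,σ), so the p-quantile of ln T is μ + z_p·σ.
ln(95.1) = 4.555 and ln(135) = 4.905; z_{0.12} = -1.175, z_{0.67} = 0.4399.
σ = (4.905 − 4.555)/(0.4399 − (-1.175)) = 0.217.
μ = 4.555 − (-1.175)·0.217 = 4.810.
CV = √(exp(σ²)−1) = √(exp(0.0471)−1) = 0.220.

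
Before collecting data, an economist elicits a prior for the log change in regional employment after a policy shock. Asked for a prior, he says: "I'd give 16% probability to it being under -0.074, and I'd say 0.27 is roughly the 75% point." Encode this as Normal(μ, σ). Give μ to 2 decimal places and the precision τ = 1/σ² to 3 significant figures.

μ = 0.13, τ = 23.5

For Normal(μ,σ), the p-quantile is μ + z_p·σ. Here z_{0.16} = -0.9945, z_{0.75} = 0.6745.
So -0.074 = μ − 0.9945σ and 0.27 = μ + 0.6745σ.
Subtracting: σ = (0.27 − -0.074)/(0.6745 − (-0.9945)) = 0.21.
Then μ = -0.074 − (-0.9945)·0.21 = 0.13.
Precision τ = 1/σ² = 1/0.2061² = 23.5.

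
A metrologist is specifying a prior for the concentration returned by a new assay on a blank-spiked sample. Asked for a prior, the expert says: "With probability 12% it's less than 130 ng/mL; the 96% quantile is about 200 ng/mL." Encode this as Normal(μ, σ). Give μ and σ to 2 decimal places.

μ = 158.11, σ = 23.93

The p-quantile of Normal(μ,σ) is μ + z_p·σ, with z_{0.12} = -1.175 and z_{0.96} = 1.751.
Eliminate σ: μ = (z₂·x₁ − z₁·x₂)/(z₂ − z₁) = (1.751·130 − (-1.175)·200)/2.926 = 158.11.
Then σ = (x₂ − x₁)/(z₂ − z₁) = (200 − 130)/2.926 = 23.93.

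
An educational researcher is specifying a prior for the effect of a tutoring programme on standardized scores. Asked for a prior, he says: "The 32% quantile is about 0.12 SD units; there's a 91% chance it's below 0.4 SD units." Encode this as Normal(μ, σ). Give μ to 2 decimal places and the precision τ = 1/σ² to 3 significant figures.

μ = 0.19, τ = 41.7

For Normal(μ,σ), the p-quantile is μ + z_p·σ. Here z_{0.32} = -0.4677, z_{0.91} = 1.341.
So 0.12 = μ − 0.4677σ and 0.4 = μ + 1.341σ.
Subtracting: σ = (0.4 − 0.12)/(1.341 − (-0.4677)) = 0.15.
Then μ = 0.12 − (-0.4677)·0.15 = 0.19.
Precision τ = 1/σ² = 1/0.1548² = 41.7.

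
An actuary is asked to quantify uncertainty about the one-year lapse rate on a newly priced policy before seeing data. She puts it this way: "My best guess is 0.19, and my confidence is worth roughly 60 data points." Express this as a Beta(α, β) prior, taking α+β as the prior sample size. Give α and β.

α = 11.4, β = 48.6

Under the effective-sample-size interpretation, Beta(α, β) has prior mean α/(α+β) and prior sample size α+β.
So α+β = 60 and α/(α+β) = 0.19, giving α = 0.19·60 = 11.4 and β = 60 − 11.4 = 48.6.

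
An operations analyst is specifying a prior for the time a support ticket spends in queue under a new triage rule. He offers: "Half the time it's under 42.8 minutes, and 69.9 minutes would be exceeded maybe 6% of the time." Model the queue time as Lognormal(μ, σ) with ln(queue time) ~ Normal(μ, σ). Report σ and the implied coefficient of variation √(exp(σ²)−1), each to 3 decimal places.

σ ≈ 0.315, CV ≈ 0.324

If T ~ Lognormal(μ,σ) then ln T ~ Normal(μ,σ), so the p-quantile of ln T is μ + z_p·σ.
ln(42.8) = 3.757 and ln(69.9) = 4.247; z_{0.5} = 0, z_{0.94} = 1.555.
σ = (4.247 − 3.757)/(1.555 − (0)) = 0.315.
μ = 3.757 − (0)·0.315 = 3.757.
CV = √(exp(σ²)−1) = √(exp(0.0995)−1) = 0.324.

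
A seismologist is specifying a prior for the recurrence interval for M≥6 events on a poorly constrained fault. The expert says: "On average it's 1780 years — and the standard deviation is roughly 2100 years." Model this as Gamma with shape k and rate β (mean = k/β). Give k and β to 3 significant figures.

k ≈ 0.718, β ≈ 0.000404

For Gamma(k, rate β): mean = k/β, variance = k/β², so CV = 1/√k.
CV = SD/mean = 2100/1780 = 1.18, hence k = 1/CV² = 0.718.
Then β = k/mean = 0.718/1780 = 0.000404.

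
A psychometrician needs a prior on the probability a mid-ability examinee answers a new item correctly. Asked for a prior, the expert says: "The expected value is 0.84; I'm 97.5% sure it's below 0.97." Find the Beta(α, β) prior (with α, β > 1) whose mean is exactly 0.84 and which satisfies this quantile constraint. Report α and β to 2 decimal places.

α ≈ 13.29, β ≈ 2.53

With mean 0.84 fixed, write α = 0.84s, β = 0.16s where s = α+β.
Need P(θ < 0.97) = 0.975 under Beta(0.84s, 0.16s). Normal approximation: (q−m)/√(m(1−m)/s) ≈ z_{0.975} = 1.96, so s ≈ 0.84·0.16·(1.96)²/(0.97−0.84)² = 30.5.
At s = 30.5: P(θ<0.97) ≈ 0.998. Adjusting to match 0.975 gives s ≈ 15.82.
So α = 0.84·15.82 ≈ 13.29, β = 0.16·15.82 ≈ 2.53.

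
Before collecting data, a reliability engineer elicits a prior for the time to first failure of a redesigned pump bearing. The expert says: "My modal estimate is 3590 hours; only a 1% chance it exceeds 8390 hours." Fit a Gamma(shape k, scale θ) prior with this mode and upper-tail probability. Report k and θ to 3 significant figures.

k ≈ 7.61, θ ≈ 543

Gamma(k,θ) with k>1 has mode (k−1)θ, so θ = 3590/(k−1).
Need P(X < 8390) = 0.99 with θ tied to k this way. Start at k = 2, θ = 3590: P(X<8390) ≈ 0.678.
Too low — raise k to concentrate. Iterating converges to k ≈ 7.61.
Then θ = 3590/(7.61−1) ≈ 543.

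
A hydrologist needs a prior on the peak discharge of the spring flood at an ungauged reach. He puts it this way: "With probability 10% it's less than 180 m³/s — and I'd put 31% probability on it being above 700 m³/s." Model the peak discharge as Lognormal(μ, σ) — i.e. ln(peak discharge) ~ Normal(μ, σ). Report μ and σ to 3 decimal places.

μ ≈ 6.172, σ ≈ 0.764

If T ~ Lognormal(μ,σ) then ln T ~ Normal(μ,σ), so the p-quantile of ln T is μ + z_p·σ.
ln(180) = 5.193 and ln(700) = 6.551; z_{0.1} = -1.282, z_{0.69} = 0.4959.
σ = (6.551 − 5.193)/(0.4959 − (-1.282)) = 0.764.
μ = 5.193 − (-1.282)·0.764 = 6.172.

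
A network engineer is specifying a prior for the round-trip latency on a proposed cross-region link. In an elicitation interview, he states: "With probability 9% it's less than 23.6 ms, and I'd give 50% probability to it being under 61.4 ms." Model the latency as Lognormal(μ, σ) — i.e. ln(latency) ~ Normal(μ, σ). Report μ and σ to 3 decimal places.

μ ≈ 4.117, σ ≈ 0.713

If T ~ Lognormal(μ,σ) then ln T ~ Normal(μ,σ), so the p-quantile of ln T is μ + z_p·σ.
ln(23.6) = 3.161 and ln(61.4) = 4.117; z_{0.09} = -1.341, z_{0.5} = 0.
σ = (4.117 − 3.161)/(0 − (-1.341)) = 0.713.
μ = 3.161 − (-1.341)·0.713 = 4.117.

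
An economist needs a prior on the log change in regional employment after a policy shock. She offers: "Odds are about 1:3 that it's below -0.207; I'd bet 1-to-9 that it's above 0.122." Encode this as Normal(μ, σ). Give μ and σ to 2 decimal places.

μ = -0.09, σ = 0.17

The p-quantile of Normal(μ,σ) is μ + z_p·σ, with z_{0.25} = -0.6745 and z_{0.9} = 1.282.
Eliminate σ: μ = (z₂·x₁ − z₁·x₂)/(z₂ − z₁) = (1.282·-0.207 − (-0.6745)·0.122)/1.956 = -0.09.
Then σ = (x₂ − x₁)/(z₂ − z₁) = (0.122 − -0.207)/1.956 = 0.17.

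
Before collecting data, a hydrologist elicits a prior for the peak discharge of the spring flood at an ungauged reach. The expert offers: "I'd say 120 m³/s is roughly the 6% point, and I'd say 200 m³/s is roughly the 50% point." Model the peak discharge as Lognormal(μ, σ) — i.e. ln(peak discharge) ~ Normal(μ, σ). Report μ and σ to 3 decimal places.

If T ~ Lognormal(μ,σ) then ln T ~ Normal(μ,σ), so the p-quantile of ln T is μ + z_p·σ.
ln(120) = 4.787 and ln(200) = 5.298; z_{0.06} = -1.555, z_{0.5} = 0.
σ = (5.298 − 4.787)/(0 − (-1.555)) = 0.329.
μ = 4.787 − (-1.555)·0.329 = 5.298.

μ ≈ 5.298, σ ≈ 0.329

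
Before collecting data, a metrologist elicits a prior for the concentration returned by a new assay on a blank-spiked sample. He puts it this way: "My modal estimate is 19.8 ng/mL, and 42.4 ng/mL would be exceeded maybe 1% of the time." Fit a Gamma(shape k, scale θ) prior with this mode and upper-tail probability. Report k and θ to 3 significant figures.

Gamma(k,θ) with k>1 has mode (k−1)θ, so θ = 19.8/(k−1).
Need P(X < 42.4) = 0.99 with θ tied to k this way. Start at k = 2, θ = 19.8: P(X<42.4) ≈ 0.631.
Too low — raise k to concentrate. Iterating converges to k ≈ 9.36.
Then θ = 19.8/(9.36−1) ≈ 2.37.

k ≈ 9.36, θ ≈ 2.37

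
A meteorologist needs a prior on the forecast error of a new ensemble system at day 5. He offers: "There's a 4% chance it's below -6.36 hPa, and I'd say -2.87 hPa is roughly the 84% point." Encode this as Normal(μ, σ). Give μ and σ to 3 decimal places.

The p-quantile of Normal(μ,σ) is μ + z_p·σ, with z_{0.04} = -1.751 and z_{0.84} = 0.9945.
Eliminate σ: μ = (z₂·x₁ − z₁·x₂)/(z₂ − z₁) = (0.9945·-6.36 − (-1.751)·-2.87)/2.745 = -4.134.
Then σ = (x₂ − x₁)/(z₂ − z₁) = (-2.87 − -6.36)/2.745 = 1.271.

μ = -4.134, σ = 1.271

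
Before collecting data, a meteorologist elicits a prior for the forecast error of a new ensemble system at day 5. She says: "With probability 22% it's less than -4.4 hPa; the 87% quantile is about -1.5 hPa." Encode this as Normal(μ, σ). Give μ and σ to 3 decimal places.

For Normal(μ,σ), the p-quantile is μ + z_p·σ. Here z_{0.22} = -0.7722, z_{0.87} = 1.126.
So -4.4 = μ − 0.7722σ and -1.5 = μ + 1.126σ.
Subtracting: σ = (-1.5 − -4.4)/(1.126 − (-0.7722)) = 1.527.
Then μ = -4.4 − (-0.7722)·1.527 = -3.221.

μ = -3.221, σ = 1.527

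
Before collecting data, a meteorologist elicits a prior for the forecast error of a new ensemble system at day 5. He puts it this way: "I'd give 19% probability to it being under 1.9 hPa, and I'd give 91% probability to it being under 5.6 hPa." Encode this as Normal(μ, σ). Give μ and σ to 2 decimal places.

The p-quantile of Normal(μ,σ) is μ + z_p·σ, with z_{0.19} = -0.8779 and z_{0.91} = 1.341.
Eliminate σ: μ = (z₂·x₁ − z₁·x₂)/(z₂ − z₁) = (1.341·1.9 − (-0.8779)·5.6)/2.219 = 3.36.
Then σ = (x₂ − x₁)/(z₂ − z₁) = (5.6 − 1.9)/2.219 = 1.67.

μ = 3.36, σ = 1.67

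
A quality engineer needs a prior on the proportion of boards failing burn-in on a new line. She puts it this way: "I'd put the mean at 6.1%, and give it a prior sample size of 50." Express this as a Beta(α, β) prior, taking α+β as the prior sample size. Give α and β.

α = 3.05, β = 46.95

Under the effective-sample-size interpretation, Beta(α, β) has prior mean α/(α+β) and prior sample size α+β.
So α+β = 50 and α/(α+β) = 0.061, giving α = 0.061·50 = 3.05 and β = 50 − 3.05 = 46.95.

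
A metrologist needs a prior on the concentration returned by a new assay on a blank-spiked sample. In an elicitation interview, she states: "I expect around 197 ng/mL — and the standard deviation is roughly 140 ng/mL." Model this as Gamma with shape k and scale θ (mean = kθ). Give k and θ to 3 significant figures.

k ≈ 1.98, θ ≈ 99.5

For Gamma(k, scale θ): mean = kθ, variance = kθ², so CV = 1/√k.
CV = SD/mean = 140/197 = 0.7107, hence k = 1/CV² = 1.98.
Then θ = mean/k = 197/1.98 = 99.5.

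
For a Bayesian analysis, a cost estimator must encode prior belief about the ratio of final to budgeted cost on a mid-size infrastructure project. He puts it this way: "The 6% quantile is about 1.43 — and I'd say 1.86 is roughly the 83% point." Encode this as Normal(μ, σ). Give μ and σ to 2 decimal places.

The p-quantile of Normal(μ,σ) is μ + z_p·σ, with z_{0.06} = -1.555 and z_{0.83} = 0.9542.
Eliminate σ: μ = (z₂·x₁ − z₁·x₂)/(z₂ − z₁) = (0.9542·1.43 − (-1.555)·1.86)/2.509 = 1.70.
Then σ = (x₂ − x₁)/(z₂ − z₁) = (1.86 − 1.43)/2.509 = 0.17.

μ = 1.70, σ = 0.17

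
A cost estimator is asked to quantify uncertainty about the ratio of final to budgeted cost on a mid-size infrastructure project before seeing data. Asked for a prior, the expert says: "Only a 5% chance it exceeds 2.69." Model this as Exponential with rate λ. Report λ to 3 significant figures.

P(T > 2.69) = e^(−λ·2.69) = 0.05, so λ = −ln(0.05)/2.69 = 1.11.

λ ≈ 1.11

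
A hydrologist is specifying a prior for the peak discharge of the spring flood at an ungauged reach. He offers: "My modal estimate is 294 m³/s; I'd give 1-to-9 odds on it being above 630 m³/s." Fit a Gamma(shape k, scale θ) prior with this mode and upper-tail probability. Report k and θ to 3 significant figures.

Gamma(k,θ) with k>1 has mode (k−1)θ, so θ = 294/(k−1).
Need P(X < 630) = 0.9 with θ tied to k this way. Start at k = 2, θ = 294: P(X<630) ≈ 0.631.
Too low — raise k to concentrate. Iterating converges to k ≈ 4.31.
Then θ = 294/(4.31−1) ≈ 88.9.

k ≈ 4.31, θ ≈ 88.9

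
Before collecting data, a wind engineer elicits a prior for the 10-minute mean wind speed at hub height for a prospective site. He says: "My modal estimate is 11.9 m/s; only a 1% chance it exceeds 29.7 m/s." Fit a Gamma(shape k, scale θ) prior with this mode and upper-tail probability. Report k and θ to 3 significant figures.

Gamma(k,θ) with k>1 has mode (k−1)θ, so θ = 11.9/(k−1).
Need P(X < 29.7) = 0.99 with θ tied to k this way. Start at k = 2, θ = 11.9: P(X<29.7) ≈ 0.712.
Too low — raise k to concentrate. Iterating converges to k ≈ 6.61.
Then θ = 11.9/(6.61−1) ≈ 2.12.

k ≈ 6.61, θ ≈ 2.12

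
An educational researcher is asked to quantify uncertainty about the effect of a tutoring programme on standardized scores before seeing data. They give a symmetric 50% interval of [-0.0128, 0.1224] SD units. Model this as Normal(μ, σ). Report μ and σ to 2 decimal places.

A symmetric 50% interval runs μ ± z·σ with z = 0.6745.
Half-width = 0.0676, so σ = 0.0676/0.6745 = 0.10.
μ is the interval midpoint, 0.05.

μ = 0.05, σ = 0.10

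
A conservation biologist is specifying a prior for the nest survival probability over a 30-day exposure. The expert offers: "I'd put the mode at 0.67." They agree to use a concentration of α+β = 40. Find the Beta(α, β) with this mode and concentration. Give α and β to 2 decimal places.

α = 26.46, β = 13.54

For α,β > 1 the Beta mode is (α−1)/(α+β−2). With α+β = 40, the mode is (α−1)/38.
Set (α−1)/38 = 0.67 → α = 1 + 0.67·38 = 26.46.
β = 40 − α = 13.54.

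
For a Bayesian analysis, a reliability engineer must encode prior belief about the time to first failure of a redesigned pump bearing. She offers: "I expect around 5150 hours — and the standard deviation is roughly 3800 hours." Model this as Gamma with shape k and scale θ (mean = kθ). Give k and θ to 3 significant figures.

k ≈ 1.84, θ ≈ 2800

For Gamma(k, scale θ): mean = kθ, variance = kθ², so CV = 1/√k.
CV = SD/mean = 3800/5150 = 0.7379, hence k = 1/CV² = 1.84.
Then θ = mean/k = 5150/1.84 = 2800.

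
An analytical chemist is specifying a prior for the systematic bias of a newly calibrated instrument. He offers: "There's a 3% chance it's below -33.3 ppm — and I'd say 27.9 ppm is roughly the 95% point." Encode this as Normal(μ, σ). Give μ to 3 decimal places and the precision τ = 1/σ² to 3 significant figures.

μ = -0.652, τ = 0.00332

For Normal(μ,σ), the p-quantile is μ + z_p·σ. Here z_{0.03} = -1.881, z_{0.95} = 1.645.
So -33.3 = μ − 1.881σ and 27.9 = μ + 1.645σ.
Subtracting: σ = (27.9 − -33.3)/(1.645 − (-1.881)) = 17.359.
Then μ = -33.3 − (-1.881)·17.359 = -0.652.
Precision τ = 1/σ² = 1/17.36² = 0.00332.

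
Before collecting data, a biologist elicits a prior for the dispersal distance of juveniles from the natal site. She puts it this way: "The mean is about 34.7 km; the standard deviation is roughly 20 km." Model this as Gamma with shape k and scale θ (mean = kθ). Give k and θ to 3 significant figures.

k ≈ 3.01, θ ≈ 11.5

For Gamma(k, scale θ): mean = kθ, variance = kθ², so CV = 1/√k.
CV = SD/mean = 20/34.7 = 0.5764, hence k = 1/CV² = 3.01.
Then θ = mean/k = 34.7/3.01 = 11.5.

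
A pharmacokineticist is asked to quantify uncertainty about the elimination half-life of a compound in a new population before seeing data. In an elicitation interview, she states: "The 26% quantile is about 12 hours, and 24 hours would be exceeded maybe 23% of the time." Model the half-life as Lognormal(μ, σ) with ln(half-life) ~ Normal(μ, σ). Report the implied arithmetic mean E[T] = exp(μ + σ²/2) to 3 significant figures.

E[T] ≈ 18.8 hours

If T ~ Lognormal(μ,σ) then ln T ~ Normal(μ,σ), so the p-quantile of ln T is μ + z_p·σ.
ln(12) = 2.485 and ln(24) = 3.178; z_{0.26} = -0.6433, z_{0.77} = 0.7388.
σ = (3.178 − 2.485)/(0.7388 − (-0.6433)) = 0.501.
μ = 2.485 − (-0.6433)·0.501 = 2.808.
E[T] = exp(μ + σ²/2) = exp(2.808 + 0.1257) = 18.8 hours.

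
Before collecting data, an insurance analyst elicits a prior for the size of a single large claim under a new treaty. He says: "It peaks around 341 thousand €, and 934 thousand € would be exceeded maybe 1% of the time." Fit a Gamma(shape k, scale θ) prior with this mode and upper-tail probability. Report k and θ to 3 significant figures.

Gamma(k,θ) with k>1 has mode (k−1)θ, so θ = 341/(k−1).
Need P(X < 934) = 0.99 with θ tied to k this way. Start at k = 2, θ = 341: P(X<934) ≈ 0.758.
Too low — raise k to concentrate. Iterating converges to k ≈ 5.53.
Then θ = 341/(5.53−1) ≈ 75.3.

k ≈ 5.53, θ ≈ 75.3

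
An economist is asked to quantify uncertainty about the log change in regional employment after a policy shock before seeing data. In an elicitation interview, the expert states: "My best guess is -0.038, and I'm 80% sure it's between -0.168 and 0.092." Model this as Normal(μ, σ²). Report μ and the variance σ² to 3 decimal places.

μ = -0.038, σ² = 0.010

A symmetric 80% interval runs μ ± z·σ with z = 1.282.
Half-width = 0.13, so σ = 0.13/1.282 = 0.1014 and σ² = 0.010.
μ is the stated best guess, -0.038.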